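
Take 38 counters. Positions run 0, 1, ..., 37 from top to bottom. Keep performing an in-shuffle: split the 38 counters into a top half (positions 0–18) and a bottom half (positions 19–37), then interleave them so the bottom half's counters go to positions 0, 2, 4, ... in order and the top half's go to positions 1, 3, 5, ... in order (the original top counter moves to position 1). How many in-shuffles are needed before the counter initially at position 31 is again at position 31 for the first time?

12

Follow position 31 under repeated in-shuffles:
31 → 24 → 10 → 21 → 4 → 9 → 19 → 0 → 1 → 3 → 7 → 15 → 31
It first returns after 12 in-shuffles.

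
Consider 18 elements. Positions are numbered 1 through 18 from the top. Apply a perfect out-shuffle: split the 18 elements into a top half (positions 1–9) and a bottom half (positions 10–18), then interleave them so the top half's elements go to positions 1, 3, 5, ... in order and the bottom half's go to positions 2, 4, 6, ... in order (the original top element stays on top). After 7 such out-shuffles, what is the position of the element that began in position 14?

Track the element's position through each out-shuffle:
14 → 10 → 2 → 3 → 5 → 9 → 17 → 16

16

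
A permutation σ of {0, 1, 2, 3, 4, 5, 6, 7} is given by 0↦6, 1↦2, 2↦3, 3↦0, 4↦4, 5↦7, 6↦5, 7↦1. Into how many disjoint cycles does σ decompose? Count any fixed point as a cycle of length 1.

2

Cycle decomposition: (0 6 5 7 1 2 3) (4).
2 cycles.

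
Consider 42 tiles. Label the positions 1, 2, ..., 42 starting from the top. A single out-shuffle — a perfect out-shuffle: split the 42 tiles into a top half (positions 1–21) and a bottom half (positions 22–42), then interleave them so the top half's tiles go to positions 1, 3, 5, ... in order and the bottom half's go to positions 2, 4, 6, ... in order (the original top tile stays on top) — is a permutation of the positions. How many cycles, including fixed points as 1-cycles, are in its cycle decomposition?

Trace each unvisited position around until it returns:
(1) (2 3 5 9 17 33 ... len 20) (4 7 13 25 8 15 ... len 20) (42)
4 cycles in total.

4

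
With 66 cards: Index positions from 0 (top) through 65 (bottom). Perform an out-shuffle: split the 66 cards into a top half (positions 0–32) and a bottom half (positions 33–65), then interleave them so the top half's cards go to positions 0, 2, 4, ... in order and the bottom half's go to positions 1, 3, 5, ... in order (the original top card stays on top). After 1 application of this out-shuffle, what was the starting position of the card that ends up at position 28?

Work backwards from position 28, undoing one out-shuffle at a time:
28 ← 14
So the card now at position 28 started at position 14.

14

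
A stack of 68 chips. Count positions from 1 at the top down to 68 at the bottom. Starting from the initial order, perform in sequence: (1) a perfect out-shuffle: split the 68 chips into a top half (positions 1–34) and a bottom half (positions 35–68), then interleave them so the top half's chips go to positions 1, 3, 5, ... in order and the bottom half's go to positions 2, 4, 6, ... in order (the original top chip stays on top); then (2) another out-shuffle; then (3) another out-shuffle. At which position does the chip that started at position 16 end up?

54

Track the chip from position 16 forward through each operation:
  after op 1 (out-shuffle): 16 → 31
  after op 2 (out-shuffle): 31 → 61
  after op 3 (out-shuffle): 61 → 54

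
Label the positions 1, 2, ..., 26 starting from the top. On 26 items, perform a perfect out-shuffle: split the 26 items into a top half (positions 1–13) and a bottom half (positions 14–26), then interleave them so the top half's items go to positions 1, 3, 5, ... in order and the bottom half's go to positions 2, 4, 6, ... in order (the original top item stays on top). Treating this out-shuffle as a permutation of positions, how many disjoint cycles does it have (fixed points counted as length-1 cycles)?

4

Trace each unvisited position around until it returns:
(1) (2 3 5 9 17 8 ... len 20) (6 11 21 16) (26)
4 cycles in total.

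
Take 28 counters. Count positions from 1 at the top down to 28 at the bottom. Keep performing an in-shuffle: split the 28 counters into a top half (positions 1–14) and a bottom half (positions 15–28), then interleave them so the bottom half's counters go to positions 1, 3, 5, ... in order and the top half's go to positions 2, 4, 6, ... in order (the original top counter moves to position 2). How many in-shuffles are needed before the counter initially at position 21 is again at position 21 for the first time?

Follow position 21 under repeated in-shuffles:
21 → 13 → 26 → 23 → 17 → 5 → 10 → 20 → ... → 21 (length 28)
It first returns after 28 in-shuffles.

28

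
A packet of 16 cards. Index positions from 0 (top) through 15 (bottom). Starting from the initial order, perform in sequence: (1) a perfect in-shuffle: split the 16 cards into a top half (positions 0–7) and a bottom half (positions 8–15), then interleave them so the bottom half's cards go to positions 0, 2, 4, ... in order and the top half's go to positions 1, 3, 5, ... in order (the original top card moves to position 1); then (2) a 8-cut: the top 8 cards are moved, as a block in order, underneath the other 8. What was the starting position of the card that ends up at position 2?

Undo the operations in reverse order, starting from position 2:
  undo op 2 (cut 8): 2 ← 10
  undo op 1 (in-shuffle, from bottom half): 10 ← 13
So the card at position 2 came from original position 13.

13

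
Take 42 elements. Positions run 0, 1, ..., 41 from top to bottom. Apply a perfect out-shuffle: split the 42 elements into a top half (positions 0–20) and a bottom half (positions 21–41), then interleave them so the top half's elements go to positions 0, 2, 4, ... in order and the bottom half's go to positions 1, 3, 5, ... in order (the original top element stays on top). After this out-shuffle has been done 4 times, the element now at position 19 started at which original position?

Work backwards from position 19, undoing one out-shuffle at a time:
19 ← 30 ← 15 ← 28 ← 14
So the element now at position 19 started at position 14.

14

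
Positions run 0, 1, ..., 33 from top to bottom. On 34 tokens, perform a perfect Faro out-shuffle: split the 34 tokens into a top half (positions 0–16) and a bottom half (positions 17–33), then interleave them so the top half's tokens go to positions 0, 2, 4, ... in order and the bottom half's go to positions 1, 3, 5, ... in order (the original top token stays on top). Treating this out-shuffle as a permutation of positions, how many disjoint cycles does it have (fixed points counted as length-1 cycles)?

Trace each unvisited position around until it returns:
(0) (1 2 4 8 16 32 31 29 25 17) (3 6 12 24 15 30 27 21 9 18) (5 10 20 7 14 28 23 13 26 19) (11 22) (33)
6 cycles in total.

6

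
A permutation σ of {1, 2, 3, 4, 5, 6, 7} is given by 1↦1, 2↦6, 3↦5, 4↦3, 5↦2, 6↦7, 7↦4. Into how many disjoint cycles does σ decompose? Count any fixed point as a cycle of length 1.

2

Cycle decomposition: (1) (2 6 7 4 3 5).
2 cycles.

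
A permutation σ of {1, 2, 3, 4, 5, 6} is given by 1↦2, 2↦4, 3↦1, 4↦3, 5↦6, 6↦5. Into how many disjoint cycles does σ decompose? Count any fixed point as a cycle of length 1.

Cycle decomposition: (1 2 4 3) (5 6).
2 cycles.

2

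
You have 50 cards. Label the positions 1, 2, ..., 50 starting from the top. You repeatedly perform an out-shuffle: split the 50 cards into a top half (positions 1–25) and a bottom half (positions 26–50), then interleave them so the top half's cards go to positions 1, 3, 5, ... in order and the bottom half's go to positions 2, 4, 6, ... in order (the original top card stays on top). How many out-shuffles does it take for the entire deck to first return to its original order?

21

The out-shuffle permutes the 50 positions with cycle lengths [1, 1, 3, 3, 21, 21].
Every card is home exactly when every cycle has completed a whole number of laps, i.e. after lcm(1, 3, 21) = 21 out-shuffles.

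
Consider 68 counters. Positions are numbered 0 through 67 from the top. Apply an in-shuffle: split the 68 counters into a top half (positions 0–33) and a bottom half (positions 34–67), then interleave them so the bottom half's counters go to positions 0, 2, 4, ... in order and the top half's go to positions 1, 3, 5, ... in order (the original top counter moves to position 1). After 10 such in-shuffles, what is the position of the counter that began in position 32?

50

Track the counter's position through each in-shuffle:
32 → 65 → 62 → 56 → 44 → 20 → 41 → 14 → 29 → 59 → 50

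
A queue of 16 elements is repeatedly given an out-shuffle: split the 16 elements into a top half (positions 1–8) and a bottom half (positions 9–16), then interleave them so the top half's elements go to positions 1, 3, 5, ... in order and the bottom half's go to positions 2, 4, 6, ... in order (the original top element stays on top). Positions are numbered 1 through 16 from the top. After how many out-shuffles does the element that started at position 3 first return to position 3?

4

Follow position 3 under repeated out-shuffles:
3 → 5 → 9 → 2 → 3
It first returns after 4 out-shuffles.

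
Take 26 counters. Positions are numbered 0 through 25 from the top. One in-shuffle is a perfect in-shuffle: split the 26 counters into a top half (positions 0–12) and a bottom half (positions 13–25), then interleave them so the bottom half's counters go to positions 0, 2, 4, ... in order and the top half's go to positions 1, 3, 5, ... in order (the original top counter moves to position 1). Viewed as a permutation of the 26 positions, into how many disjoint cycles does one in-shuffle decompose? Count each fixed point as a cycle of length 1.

3

Trace each unvisited position around until it returns:
(0 1 3 7 15 4 ... len 18) (2 5 11 23 20 14) (8 17)
3 cycles in total.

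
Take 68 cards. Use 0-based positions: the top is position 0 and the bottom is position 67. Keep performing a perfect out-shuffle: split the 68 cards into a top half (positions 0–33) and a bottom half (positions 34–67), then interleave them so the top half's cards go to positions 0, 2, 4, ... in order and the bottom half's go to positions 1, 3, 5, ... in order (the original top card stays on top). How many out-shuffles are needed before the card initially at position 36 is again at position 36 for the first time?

66

Follow position 36 under repeated out-shuffles:
36 → 5 → 10 → 20 → 40 → 13 → 26 → 52 → ... → 36 (length 66)
It first returns after 66 out-shuffles.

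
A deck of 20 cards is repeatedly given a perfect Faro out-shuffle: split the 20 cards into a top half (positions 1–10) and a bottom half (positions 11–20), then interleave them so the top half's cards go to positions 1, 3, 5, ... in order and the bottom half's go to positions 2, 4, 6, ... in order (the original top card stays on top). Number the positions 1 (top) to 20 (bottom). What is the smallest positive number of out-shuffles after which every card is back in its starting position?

18

The out-shuffle permutes the 20 positions with cycle lengths [1, 1, 18].
Every card is home exactly when every cycle has completed a whole number of laps, i.e. after lcm(1, 18) = 18 out-shuffles.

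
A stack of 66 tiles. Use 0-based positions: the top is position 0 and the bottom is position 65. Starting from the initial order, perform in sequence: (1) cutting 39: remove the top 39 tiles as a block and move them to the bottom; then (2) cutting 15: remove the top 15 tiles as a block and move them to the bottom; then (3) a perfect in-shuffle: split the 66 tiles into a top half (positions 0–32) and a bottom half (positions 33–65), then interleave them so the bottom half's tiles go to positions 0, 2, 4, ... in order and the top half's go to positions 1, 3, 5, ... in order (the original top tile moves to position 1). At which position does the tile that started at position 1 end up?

27

Track the tile from position 1 forward through each operation:
  after op 1 (cut 39): 1 → 28
  after op 2 (cut 15): 28 → 13
  after op 3 (in-shuffle): 13 → 27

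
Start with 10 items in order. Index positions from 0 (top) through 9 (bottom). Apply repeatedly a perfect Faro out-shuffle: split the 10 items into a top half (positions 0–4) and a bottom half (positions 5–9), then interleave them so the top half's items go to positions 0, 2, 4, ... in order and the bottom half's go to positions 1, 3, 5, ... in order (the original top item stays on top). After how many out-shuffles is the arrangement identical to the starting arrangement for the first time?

6

The out-shuffle permutes the 10 positions with cycle lengths [1, 1, 2, 6].
Every item is home exactly when every cycle has completed a whole number of laps, i.e. after lcm(1, 2, 6) = 6 out-shuffles.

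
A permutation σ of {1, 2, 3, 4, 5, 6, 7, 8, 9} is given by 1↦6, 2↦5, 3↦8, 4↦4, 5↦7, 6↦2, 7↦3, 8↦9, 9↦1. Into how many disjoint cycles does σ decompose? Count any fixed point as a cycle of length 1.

Cycle decomposition: (1 6 2 5 7 3 8 9) (4).
2 cycles.

2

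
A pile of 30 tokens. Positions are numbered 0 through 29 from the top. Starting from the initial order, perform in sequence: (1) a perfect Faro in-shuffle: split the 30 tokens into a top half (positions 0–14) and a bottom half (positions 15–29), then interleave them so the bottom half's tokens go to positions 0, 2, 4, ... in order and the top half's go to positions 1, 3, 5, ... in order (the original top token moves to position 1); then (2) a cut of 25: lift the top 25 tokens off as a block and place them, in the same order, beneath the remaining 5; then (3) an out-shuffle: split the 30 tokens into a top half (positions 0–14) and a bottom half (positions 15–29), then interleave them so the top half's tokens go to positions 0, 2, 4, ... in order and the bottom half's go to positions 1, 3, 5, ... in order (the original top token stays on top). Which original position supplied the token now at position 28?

Undo the operations in reverse order, starting from position 28:
  undo op 3 (out-shuffle, from top half): 28 ← 14
  undo op 2 (cut 25): 14 ← 9
  undo op 1 (in-shuffle, from top half): 9 ← 4
So the token at position 28 came from original position 4.

4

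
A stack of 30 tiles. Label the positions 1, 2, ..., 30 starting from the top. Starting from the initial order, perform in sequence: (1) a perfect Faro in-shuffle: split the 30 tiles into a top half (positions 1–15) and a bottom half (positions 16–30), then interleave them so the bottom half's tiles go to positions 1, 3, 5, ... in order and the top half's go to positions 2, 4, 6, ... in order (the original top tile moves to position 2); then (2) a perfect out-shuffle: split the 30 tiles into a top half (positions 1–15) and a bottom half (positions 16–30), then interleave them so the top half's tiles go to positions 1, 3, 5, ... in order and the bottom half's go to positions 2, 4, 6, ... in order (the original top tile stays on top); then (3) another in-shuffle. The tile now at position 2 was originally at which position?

Undo the operations in reverse order, starting from position 2:
  undo op 3 (in-shuffle, from top half): 2 ← 1
  undo op 2 (out-shuffle, from top half): 1 ← 1
  undo op 1 (in-shuffle, from bottom half): 1 ← 16
So the tile at position 2 came from original position 16.

16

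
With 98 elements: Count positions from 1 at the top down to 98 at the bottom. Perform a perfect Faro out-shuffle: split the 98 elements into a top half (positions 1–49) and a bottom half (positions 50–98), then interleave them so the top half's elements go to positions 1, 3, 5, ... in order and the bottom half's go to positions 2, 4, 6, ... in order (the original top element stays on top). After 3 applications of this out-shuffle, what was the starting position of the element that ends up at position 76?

71

Work backwards from position 76, undoing one out-shuffle at a time:
76 ← 87 ← 44 ← 71
So the element now at position 76 started at position 71.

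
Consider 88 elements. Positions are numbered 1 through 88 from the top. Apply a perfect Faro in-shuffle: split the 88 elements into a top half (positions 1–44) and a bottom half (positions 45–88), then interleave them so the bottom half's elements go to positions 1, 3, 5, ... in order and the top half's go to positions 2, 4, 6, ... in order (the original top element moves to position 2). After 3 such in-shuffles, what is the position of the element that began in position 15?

Track the element's position through each in-shuffle:
15 → 30 → 60 → 31

31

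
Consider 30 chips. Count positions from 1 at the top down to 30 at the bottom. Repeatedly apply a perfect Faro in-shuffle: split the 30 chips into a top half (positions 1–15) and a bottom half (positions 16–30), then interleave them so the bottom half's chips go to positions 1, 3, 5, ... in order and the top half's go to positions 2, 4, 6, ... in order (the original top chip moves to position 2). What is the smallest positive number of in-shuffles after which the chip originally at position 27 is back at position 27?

5

Follow position 27 under repeated in-shuffles:
27 → 23 → 15 → 30 → 29 → 27
It first returns after 5 in-shuffles.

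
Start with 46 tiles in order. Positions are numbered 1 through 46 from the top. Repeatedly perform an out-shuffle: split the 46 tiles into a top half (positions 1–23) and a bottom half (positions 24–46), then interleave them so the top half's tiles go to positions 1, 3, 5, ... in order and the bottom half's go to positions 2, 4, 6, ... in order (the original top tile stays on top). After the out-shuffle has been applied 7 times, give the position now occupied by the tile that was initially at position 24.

20

Track the tile's position through each out-shuffle:
24 → 2 → 3 → 5 → 9 → 17 → 33 → 20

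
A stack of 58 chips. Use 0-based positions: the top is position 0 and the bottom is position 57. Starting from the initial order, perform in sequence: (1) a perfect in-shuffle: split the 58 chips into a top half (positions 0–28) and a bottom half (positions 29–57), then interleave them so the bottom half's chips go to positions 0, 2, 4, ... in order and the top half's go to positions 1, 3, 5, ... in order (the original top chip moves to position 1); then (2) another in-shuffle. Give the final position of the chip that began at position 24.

40

Track the chip from position 24 forward through each operation:
  after op 1 (in-shuffle): 24 → 49
  after op 2 (in-shuffle): 49 → 40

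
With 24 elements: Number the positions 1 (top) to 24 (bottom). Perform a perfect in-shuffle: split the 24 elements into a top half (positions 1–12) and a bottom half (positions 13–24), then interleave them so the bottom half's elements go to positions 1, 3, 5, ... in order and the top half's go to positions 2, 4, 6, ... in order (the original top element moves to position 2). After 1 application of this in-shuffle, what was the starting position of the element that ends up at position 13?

19

Work backwards from position 13, undoing one in-shuffle at a time:
13 ← 19
So the element now at position 13 started at position 19.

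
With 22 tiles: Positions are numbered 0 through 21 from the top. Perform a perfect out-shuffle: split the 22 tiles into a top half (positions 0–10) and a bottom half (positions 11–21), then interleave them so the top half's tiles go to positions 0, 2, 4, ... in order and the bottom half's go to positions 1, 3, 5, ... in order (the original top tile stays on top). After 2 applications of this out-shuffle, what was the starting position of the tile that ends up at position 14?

14

Work backwards from position 14, undoing one out-shuffle at a time:
14 ← 7 ← 14
So the tile now at position 14 started at position 14.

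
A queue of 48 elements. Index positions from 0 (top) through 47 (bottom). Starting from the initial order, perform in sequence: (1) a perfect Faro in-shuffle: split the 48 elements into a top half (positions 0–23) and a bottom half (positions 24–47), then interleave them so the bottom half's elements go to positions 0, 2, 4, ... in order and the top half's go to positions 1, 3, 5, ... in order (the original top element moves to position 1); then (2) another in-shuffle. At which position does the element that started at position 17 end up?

Track the element from position 17 forward through each operation:
  after op 1 (in-shuffle): 17 → 35
  after op 2 (in-shuffle): 35 → 22

22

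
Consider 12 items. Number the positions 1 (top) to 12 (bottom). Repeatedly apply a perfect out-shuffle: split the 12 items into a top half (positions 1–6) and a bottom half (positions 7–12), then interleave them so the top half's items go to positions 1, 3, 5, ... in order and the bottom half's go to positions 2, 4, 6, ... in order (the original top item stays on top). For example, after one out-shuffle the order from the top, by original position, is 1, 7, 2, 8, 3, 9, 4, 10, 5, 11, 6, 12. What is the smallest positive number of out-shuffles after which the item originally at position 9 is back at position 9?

Follow position 9 under repeated out-shuffles:
9 → 6 → 11 → 10 → 8 → 4 → 7 → 2 → 3 → 5 → 9
It first returns after 10 out-shuffles.

10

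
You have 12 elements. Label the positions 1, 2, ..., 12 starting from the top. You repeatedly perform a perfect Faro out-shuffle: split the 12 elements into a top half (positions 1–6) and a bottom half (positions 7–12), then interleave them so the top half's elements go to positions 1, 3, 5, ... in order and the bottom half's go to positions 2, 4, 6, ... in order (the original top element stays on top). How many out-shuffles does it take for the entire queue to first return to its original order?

10

The out-shuffle permutes the 12 positions with cycle lengths [1, 1, 10].
Every element is home exactly when every cycle has completed a whole number of laps, i.e. after lcm(1, 10) = 10 out-shuffles.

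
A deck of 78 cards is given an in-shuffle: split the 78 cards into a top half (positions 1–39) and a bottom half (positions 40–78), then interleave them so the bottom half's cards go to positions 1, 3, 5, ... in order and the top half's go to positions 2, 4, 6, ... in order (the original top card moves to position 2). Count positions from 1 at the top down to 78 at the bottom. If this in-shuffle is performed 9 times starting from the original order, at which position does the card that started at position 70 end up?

53

Track the card's position through each in-shuffle:
70 → 61 → 43 → 7 → 14 → 28 → 56 → 33 → 66 → 53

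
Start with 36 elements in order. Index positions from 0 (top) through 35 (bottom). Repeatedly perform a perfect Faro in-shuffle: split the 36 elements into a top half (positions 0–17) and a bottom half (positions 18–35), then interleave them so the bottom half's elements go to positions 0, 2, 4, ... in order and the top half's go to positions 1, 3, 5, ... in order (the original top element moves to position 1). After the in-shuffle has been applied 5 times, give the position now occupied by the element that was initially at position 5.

Track the element's position through each in-shuffle:
5 → 11 → 23 → 10 → 21 → 6

6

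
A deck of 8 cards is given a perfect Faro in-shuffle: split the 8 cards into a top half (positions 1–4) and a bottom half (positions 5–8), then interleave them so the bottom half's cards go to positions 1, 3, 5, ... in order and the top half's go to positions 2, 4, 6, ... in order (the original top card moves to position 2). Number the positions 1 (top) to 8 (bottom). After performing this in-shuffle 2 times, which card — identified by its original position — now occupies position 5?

Work backwards from position 5, undoing one in-shuffle at a time:
5 ← 7 ← 8
So the card now at position 5 started at position 8.

8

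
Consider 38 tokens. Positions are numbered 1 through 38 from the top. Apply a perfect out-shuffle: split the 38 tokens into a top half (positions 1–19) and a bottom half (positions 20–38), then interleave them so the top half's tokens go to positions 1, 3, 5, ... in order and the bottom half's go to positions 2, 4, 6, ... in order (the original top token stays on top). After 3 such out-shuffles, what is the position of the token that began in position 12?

Track the token's position through each out-shuffle:
12 → 23 → 8 → 15

15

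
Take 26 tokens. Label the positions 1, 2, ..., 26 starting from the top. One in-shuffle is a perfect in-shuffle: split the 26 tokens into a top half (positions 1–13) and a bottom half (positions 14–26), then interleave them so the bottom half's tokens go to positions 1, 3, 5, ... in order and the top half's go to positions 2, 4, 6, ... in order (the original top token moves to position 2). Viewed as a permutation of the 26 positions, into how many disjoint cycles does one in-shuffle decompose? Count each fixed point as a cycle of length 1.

Trace each unvisited position around until it returns:
(1 2 4 8 16 5 ... len 18) (3 6 12 24 21 15) (9 18)
3 cycles in total.

3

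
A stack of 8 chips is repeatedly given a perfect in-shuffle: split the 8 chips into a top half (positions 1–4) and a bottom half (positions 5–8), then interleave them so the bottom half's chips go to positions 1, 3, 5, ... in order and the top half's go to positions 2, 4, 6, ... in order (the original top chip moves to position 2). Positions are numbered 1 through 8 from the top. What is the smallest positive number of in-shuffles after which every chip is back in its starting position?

6

The in-shuffle permutes the 8 positions with cycle lengths [2, 6].
Every chip is home exactly when every cycle has completed a whole number of laps, i.e. after lcm(2, 6) = 6 in-shuffles.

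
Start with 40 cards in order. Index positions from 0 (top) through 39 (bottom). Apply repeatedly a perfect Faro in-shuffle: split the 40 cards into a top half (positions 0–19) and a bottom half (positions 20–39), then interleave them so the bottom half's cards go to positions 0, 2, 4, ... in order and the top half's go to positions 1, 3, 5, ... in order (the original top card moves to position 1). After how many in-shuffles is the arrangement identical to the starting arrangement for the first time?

The in-shuffle permutes the 40 positions with cycle lengths [20, 20].
Every card is home exactly when every cycle has completed a whole number of laps, i.e. after lcm(20) = 20 in-shuffles.

20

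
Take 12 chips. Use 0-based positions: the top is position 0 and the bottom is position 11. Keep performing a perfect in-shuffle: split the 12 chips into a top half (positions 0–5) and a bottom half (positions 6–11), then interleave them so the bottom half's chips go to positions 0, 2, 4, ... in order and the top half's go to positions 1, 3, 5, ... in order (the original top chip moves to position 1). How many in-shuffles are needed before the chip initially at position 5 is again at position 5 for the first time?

Follow position 5 under repeated in-shuffles:
5 → 11 → 10 → 8 → 4 → 9 → 6 → 0 → 1 → 3 → 7 → 2 → 5
It first returns after 12 in-shuffles.

12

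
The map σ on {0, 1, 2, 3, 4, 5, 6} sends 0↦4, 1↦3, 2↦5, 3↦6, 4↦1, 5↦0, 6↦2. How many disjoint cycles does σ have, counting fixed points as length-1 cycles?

Cycle decomposition: (0 4 1 3 6 2 5).
1 cycle.

1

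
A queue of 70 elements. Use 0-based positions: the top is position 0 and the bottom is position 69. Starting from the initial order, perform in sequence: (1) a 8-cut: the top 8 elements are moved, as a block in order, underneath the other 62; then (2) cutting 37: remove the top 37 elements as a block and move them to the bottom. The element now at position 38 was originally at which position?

Undo the operations in reverse order, starting from position 38:
  undo op 2 (cut 37): 38 ← 5
  undo op 1 (cut 8): 5 ← 13
So the element at position 38 came from original position 13.

13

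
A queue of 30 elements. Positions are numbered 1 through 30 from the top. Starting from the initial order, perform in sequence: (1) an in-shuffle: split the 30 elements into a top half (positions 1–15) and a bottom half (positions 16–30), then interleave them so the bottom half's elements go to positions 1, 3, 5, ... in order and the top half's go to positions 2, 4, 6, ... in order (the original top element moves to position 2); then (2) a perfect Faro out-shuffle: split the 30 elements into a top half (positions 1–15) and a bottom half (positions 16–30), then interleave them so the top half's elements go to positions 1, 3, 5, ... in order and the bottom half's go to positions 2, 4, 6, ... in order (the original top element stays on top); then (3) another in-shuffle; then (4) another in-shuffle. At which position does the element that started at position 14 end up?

Track the element from position 14 forward through each operation:
  after op 1 (in-shuffle): 14 → 28
  after op 2 (out-shuffle): 28 → 26
  after op 3 (in-shuffle): 26 → 21
  after op 4 (in-shuffle): 21 → 11

11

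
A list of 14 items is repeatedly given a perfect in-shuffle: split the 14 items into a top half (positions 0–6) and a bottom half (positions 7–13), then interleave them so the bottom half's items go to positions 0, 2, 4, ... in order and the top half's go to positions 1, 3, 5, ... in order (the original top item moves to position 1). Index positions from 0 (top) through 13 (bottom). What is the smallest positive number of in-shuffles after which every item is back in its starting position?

4

The in-shuffle permutes the 14 positions with cycle lengths [2, 4, 4, 4].
Every item is home exactly when every cycle has completed a whole number of laps, i.e. after lcm(2, 4) = 4 in-shuffles.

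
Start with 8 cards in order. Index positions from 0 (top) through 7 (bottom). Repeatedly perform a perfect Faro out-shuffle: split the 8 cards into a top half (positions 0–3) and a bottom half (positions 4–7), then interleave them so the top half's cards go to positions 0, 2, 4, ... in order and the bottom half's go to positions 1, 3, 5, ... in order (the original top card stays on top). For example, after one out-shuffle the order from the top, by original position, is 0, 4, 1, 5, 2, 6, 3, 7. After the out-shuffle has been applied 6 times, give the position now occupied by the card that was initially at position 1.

1

Track the card's position through each out-shuffle:
1 → 2 → 4 → 1 → 2 → 4 → 1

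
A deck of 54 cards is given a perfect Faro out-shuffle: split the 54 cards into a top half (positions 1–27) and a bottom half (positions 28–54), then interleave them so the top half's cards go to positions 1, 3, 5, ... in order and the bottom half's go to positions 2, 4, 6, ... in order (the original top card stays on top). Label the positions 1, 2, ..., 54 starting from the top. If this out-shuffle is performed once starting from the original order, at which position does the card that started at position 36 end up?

18

Track the card's position through each out-shuffle:
36 → 18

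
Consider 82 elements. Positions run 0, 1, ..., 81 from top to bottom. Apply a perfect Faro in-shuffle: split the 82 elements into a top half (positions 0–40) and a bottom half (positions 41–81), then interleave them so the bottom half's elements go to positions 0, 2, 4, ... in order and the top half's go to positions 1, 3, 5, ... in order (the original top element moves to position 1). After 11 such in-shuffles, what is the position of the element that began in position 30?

Track the element's position through each in-shuffle:
30 → 61 → 40 → 81 → 80 → 78 → 74 → 66 → 50 → 18 → 37 → 75

75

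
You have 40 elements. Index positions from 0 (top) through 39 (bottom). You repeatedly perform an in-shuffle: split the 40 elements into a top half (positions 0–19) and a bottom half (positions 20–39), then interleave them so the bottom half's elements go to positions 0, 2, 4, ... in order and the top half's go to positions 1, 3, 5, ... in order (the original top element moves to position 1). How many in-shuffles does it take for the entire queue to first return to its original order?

The in-shuffle permutes the 40 positions with cycle lengths [20, 20].
Every element is home exactly when every cycle has completed a whole number of laps, i.e. after lcm(20) = 20 in-shuffles.

20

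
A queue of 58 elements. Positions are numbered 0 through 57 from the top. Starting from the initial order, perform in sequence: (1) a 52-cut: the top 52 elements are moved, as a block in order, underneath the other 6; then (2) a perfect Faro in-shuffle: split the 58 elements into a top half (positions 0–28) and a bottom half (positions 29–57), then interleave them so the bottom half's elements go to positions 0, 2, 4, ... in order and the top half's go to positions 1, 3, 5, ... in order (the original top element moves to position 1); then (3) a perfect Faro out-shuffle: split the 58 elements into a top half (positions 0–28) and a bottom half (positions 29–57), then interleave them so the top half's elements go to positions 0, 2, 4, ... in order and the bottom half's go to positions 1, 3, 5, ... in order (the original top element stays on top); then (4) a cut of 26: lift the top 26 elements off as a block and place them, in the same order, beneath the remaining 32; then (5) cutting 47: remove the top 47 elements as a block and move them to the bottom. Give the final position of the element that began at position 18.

26

Track the element from position 18 forward through each operation:
  after op 1 (cut 52): 18 → 24
  after op 2 (in-shuffle): 24 → 49
  after op 3 (out-shuffle): 49 → 41
  after op 4 (cut 26): 41 → 15
  after op 5 (cut 47): 15 → 26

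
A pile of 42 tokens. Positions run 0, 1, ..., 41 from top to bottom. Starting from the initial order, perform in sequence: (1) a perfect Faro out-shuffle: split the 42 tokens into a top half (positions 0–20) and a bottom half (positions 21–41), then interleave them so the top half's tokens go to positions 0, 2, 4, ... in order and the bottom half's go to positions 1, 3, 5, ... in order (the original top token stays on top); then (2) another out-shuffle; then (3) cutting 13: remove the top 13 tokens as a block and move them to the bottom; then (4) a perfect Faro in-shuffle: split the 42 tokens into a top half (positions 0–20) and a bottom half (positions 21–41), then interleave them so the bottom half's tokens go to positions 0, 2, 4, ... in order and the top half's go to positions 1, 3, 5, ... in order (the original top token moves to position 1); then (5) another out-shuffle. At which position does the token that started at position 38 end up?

Track the token from position 38 forward through each operation:
  after op 1 (out-shuffle): 38 → 35
  after op 2 (out-shuffle): 35 → 29
  after op 3 (cut 13): 29 → 16
  after op 4 (in-shuffle): 16 → 33
  after op 5 (out-shuffle): 33 → 25

25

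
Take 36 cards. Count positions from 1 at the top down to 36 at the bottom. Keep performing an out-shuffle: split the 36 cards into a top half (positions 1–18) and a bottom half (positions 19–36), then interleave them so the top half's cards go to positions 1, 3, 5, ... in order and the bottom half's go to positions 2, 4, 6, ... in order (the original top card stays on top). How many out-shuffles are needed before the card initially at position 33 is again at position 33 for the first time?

12

Follow position 33 under repeated out-shuffles:
33 → 30 → 24 → 12 → 23 → 10 → 19 → 2 → 3 → 5 → 9 → 17 → 33
It first returns after 12 out-shuffles.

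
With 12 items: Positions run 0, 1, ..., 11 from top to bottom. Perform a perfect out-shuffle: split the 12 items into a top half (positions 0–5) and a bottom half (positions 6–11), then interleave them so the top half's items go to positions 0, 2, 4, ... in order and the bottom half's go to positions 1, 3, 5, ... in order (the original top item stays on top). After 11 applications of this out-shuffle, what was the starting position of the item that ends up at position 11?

Work backwards from position 11, undoing one out-shuffle at a time:
11 ← 11 ← 11 ← 11 ← 11 ← 11 ← 11 ← 11 ← 11 ← 11 ← 11 ← 11
So the item now at position 11 started at position 11.

11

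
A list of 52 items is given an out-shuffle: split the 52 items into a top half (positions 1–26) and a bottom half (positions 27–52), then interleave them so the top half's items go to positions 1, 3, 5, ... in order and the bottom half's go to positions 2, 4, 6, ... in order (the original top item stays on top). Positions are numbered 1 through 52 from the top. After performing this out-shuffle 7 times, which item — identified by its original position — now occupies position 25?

Work backwards from position 25, undoing one out-shuffle at a time:
25 ← 13 ← 7 ← 4 ← 28 ← 40 ← 46 ← 49
So the item now at position 25 started at position 49.

49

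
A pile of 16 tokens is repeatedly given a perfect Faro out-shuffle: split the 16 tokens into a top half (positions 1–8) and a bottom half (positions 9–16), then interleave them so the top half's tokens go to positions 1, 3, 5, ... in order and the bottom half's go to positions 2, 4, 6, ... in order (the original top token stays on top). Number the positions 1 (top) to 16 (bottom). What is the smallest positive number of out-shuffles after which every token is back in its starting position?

4

The out-shuffle permutes the 16 positions with cycle lengths [1, 1, 2, 4, 4, 4].
Every token is home exactly when every cycle has completed a whole number of laps, i.e. after lcm(1, 2, 4) = 4 out-shuffles.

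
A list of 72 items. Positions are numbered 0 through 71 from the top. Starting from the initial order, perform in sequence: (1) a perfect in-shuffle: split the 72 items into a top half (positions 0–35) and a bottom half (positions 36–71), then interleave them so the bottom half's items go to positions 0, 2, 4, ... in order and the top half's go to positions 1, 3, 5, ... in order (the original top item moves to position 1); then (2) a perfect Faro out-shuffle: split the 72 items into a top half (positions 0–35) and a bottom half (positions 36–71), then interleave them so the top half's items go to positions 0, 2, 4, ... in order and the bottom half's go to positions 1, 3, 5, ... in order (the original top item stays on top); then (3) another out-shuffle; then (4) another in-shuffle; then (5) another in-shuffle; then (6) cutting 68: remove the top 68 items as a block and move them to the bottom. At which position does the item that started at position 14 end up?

41

Track the item from position 14 forward through each operation:
  after op 1 (in-shuffle): 14 → 29
  after op 2 (out-shuffle): 29 → 58
  after op 3 (out-shuffle): 58 → 45
  after op 4 (in-shuffle): 45 → 18
  after op 5 (in-shuffle): 18 → 37
  after op 6 (cut 68): 37 → 41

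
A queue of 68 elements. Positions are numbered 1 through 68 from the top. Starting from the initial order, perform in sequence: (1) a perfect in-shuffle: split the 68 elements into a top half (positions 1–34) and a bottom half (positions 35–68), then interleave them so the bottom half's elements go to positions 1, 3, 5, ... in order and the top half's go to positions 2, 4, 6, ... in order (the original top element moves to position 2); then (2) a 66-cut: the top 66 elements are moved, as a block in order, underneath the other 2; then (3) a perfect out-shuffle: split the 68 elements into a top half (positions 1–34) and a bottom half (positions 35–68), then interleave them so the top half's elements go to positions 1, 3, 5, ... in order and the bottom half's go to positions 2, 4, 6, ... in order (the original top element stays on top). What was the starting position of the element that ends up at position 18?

55

Undo the operations in reverse order, starting from position 18:
  undo op 3 (out-shuffle, from bottom half): 18 ← 43
  undo op 2 (cut 66): 43 ← 41
  undo op 1 (in-shuffle, from bottom half): 41 ← 55
So the element at position 18 came from original position 55.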